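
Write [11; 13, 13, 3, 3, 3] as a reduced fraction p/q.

Fold from the inside: start with 3/1.
  3 + 1/3 = 10/3
  3 + 3/10 = 33/10
  13 + 10/33 = 439/33
  13 + 33/439 = 5740/439
  11 + 439/5740 = 63579/5740

63579/5740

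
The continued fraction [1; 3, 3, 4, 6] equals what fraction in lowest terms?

Fold from the inside: start with 6/1.
  4 + 1/6 = 25/6
  3 + 6/25 = 81/25
  3 + 25/81 = 268/81
  1 + 81/268 = 349/268

349/268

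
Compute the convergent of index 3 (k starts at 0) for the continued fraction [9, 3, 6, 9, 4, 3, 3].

1621/174

Using pₖ = aₖpₖ₋₁ + pₖ₋₂, qₖ = aₖqₖ₋₁ + qₖ₋₂ (with p₋₁=1, p₋₂=0, q₋₁=0, q₋₂=1):
  k=0: a=9, p=9, q=1
  k=1: a=3, p=28, q=3
  k=2: a=6, p=177, q=19
  k=3: a=9, p=1621, q=174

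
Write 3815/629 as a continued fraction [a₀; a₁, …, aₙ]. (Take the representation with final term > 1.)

[6; 15, 2, 1, 13]

3815 = 6*629 + 41
629 = 15*41 + 14
41 = 2*14 + 13
14 = 1*13 + 1
13 = 13*1 + 0  (stop)
So 3815/629 = [6; 15, 2, 1, 13].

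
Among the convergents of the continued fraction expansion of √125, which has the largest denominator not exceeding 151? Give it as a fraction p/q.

√125 = [11; 5, 1, 1, 5, 22, …] (period length 5).
Convergents:
  p_0/q_0 = 11/1
  p_1/q_1 = 56/5
  p_2/q_2 = 67/6
  p_3/q_3 = 123/11
  p_4/q_4 = 682/61
  p_5/q_5 = 15127/1353
q_4 = 61 ≤ 151 < 1353 = q_5, so the answer is 682/61.

682/61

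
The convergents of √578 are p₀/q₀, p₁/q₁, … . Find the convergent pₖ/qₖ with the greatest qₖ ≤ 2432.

27720/1153

√578 = [24; 24, 48, …] (period length 2).
Convergents:
  p_0/q_0 = 24/1
  p_1/q_1 = 577/24
  p_2/q_2 = 27720/1153
  p_3/q_3 = 665857/27696
q_2 = 1153 ≤ 2432 < 27696 = q_3, so the answer is 27720/1153.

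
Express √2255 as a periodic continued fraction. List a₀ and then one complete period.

a₀ = ⌊√2255⌋ = 47.
With m₀=0, d₀=1 and mₖ₊₁ = dₖaₖ − mₖ, dₖ₊₁ = (n − mₖ₊₁²)/dₖ, aₖ₊₁ = ⌊(a₀+mₖ₊₁)/dₖ₊₁⌋:
  k=1: m=47, d=46, a=2
  k=2: m=45, d=5, a=18
  k=3: m=45, d=46, a=2
  k=4: m=47, d=1, a=94
d=1 and a=2a₀=94 at k=4, so the next step gives (m, d) = (47, 46) again — its k=1 value — and the period has length 4.

[47; 2, 18, 2, 94]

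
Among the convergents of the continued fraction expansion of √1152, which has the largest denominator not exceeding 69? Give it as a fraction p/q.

577/17

√1152 = [33; 1, 15, 1, 66, …] (period length 4).
Convergents:
  p_0/q_0 = 33/1
  p_1/q_1 = 34/1
  p_2/q_2 = 543/16
  p_3/q_3 = 577/17
  p_4/q_4 = 38625/1138
q_3 = 17 ≤ 69 < 1138 = q_4, so the answer is 577/17.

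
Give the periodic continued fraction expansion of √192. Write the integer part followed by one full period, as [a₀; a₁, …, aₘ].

[13; 1, 5, 1, 26]

a₀ = ⌊√192⌋ = 13.
With m₀=0, d₀=1 and mₖ₊₁ = dₖaₖ − mₖ, dₖ₊₁ = (n − mₖ₊₁²)/dₖ, aₖ₊₁ = ⌊(a₀+mₖ₊₁)/dₖ₊₁⌋:
  k=1: m=13, d=23, a=1
  k=2: m=10, d=4, a=5
  k=3: m=10, d=23, a=1
  k=4: m=13, d=1, a=26
d=1 and a=2a₀=26 at k=4, so the next step gives (m, d) = (13, 23) again — its k=1 value — and the period has length 4.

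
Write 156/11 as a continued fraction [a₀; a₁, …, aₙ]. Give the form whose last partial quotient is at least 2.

[14; 5, 2]

156 = 14×11 + 2
11 = 5×2 + 1
2 = 2×1 + 0  (stop)
So 156/11 = [14; 5, 2].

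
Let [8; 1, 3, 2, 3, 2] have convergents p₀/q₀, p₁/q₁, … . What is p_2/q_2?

35/4

Using pₖ = aₖpₖ₋₁ + pₖ₋₂, qₖ = aₖqₖ₋₁ + qₖ₋₂ (with p₋₁=1, p₋₂=0, q₋₁=0, q₋₂=1):
  k=0: a=8, p=8, q=1
  k=1: a=1, p=9, q=1
  k=2: a=3, p=35, q=4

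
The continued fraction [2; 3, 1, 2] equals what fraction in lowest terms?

25/11

Fold from the inside: start with 2/1.
  1 + 1/2 = 3/2
  3 + 2/3 = 11/3
  2 + 3/11 = 25/11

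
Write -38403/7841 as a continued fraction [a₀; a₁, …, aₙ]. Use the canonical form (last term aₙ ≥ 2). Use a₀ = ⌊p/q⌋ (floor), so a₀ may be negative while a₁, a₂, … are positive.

-38403 = -5·7841 + 802
7841 = 9·802 + 623
802 = 1·623 + 179
623 = 3·179 + 86
179 = 2·86 + 7
86 = 12·7 + 2
7 = 3·2 + 1
2 = 2·1 + 0  (stop)
So -38403/7841 = [-5; 9, 1, 3, 2, 12, 3, 2].

[-5; 9, 1, 3, 2, 12, 3, 2]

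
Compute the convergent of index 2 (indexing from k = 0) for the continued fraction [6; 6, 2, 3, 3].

Using pₖ = aₖpₖ₋₁ + pₖ₋₂, qₖ = aₖqₖ₋₁ + qₖ₋₂ (with p₋₁=1, p₋₂=0, q₋₁=0, q₋₂=1):
  k=0: a=6, p=6, q=1
  k=1: a=6, p=37, q=6
  k=2: a=2, p=80, q=13

80/13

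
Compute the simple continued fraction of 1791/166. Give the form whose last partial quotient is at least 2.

[10; 1, 3, 1, 2, 1, 8]

1791 = 10×166 + 131
166 = 1×131 + 35
131 = 3×35 + 26
35 = 1×26 + 9
26 = 2×9 + 8
9 = 1×8 + 1
8 = 8×1 + 0  (stop)
So 1791/166 = [10; 1, 3, 1, 2, 1, 8].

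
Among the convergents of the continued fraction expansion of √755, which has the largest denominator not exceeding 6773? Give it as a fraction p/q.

√755 = [27; 2, 10, 2, 54, …] (period length 4).
Convergents:
  p_0/q_0 = 27/1
  p_1/q_1 = 55/2
  p_2/q_2 = 577/21
  p_3/q_3 = 1209/44
  p_4/q_4 = 65863/2397
  p_5/q_5 = 132935/4838
  p_6/q_6 = 1395213/50777
q_5 = 4838 ≤ 6773 < 50777 = q_6, so the answer is 132935/4838.

132935/4838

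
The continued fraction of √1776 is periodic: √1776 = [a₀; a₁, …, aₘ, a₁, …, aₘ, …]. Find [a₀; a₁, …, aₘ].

[42; 7, 84]

a₀ = ⌊√1776⌋ = 42.
With m₀=0, d₀=1 and mₖ₊₁ = dₖaₖ − mₖ, dₖ₊₁ = (n − mₖ₊₁²)/dₖ, aₖ₊₁ = ⌊(a₀+mₖ₊₁)/dₖ₊₁⌋:
  k=1: m=42, d=12, a=7
  k=2: m=42, d=1, a=84
d=1 and a=2a₀=84 at k=2, so the next step gives (m, d) = (42, 12) again — its k=1 value — and the period has length 2.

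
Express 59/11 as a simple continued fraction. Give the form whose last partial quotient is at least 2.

59 = 5·11 + 4
11 = 2·4 + 3
4 = 1·3 + 1
3 = 3·1 + 0  (stop)
So 59/11 = [5; 2, 1, 3].

[5; 2, 1, 3]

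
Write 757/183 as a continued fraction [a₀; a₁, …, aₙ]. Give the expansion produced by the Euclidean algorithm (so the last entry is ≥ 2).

[4; 7, 3, 8]

757 = 4*183 + 25
183 = 7*25 + 8
25 = 3*8 + 1
8 = 8*1 + 0  (stop)
So 757/183 = [4; 7, 3, 8].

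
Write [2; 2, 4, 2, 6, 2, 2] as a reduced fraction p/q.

Fold from the inside: start with 2/1.
  2 + 1/2 = 5/2
  6 + 2/5 = 32/5
  2 + 5/32 = 69/32
  4 + 32/69 = 308/69
  2 + 69/308 = 685/308
  2 + 308/685 = 1678/685

1678/685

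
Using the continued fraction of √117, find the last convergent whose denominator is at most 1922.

√117 = [10; 1, 4, 2, 4, 1, 20, …] (period length 6).
Convergents:
  p_0/q_0 = 10/1
  p_1/q_1 = 11/1
  p_2/q_2 = 54/5
  p_3/q_3 = 119/11
  p_4/q_4 = 530/49
  p_5/q_5 = 649/60
  p_6/q_6 = 13510/1249
  p_7/q_7 = 14159/1309
  p_8/q_8 = 70146/6485
q_7 = 1309 ≤ 1922 < 6485 = q_8, so the answer is 14159/1309.

14159/1309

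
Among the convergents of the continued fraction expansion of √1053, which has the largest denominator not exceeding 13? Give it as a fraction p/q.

√1053 = [32; 2, 4, 2, 64, …] (period length 4).
Convergents:
  p_0/q_0 = 32/1
  p_1/q_1 = 65/2
  p_2/q_2 = 292/9
  p_3/q_3 = 649/20
q_2 = 9 ≤ 13 < 20 = q_3, so the answer is 292/9.

292/9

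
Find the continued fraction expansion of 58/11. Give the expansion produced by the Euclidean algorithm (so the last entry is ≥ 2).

[5; 3, 1, 2]

58 = 5×11 + 3
11 = 3×3 + 2
3 = 1×2 + 1
2 = 2×1 + 0  (stop)
So 58/11 = [5; 3, 1, 2].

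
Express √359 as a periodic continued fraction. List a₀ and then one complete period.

[18; 1, 17, 1, 36]

a₀ = ⌊√359⌋ = 18.
With m₀=0, d₀=1 and mₖ₊₁ = dₖaₖ − mₖ, dₖ₊₁ = (n − mₖ₊₁²)/dₖ, aₖ₊₁ = ⌊(a₀+mₖ₊₁)/dₖ₊₁⌋:
  k=1: m=18, d=35, a=1
  k=2: m=17, d=2, a=17
  k=3: m=17, d=35, a=1
  k=4: m=18, d=1, a=36
d=1 and a=2a₀=36 at k=4, so the next step gives (m, d) = (18, 35) again — its k=1 value — and the period has length 4.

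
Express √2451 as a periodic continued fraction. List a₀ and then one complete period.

[49; 1, 1, 32, 1, 1, 98]

a₀ = ⌊√2451⌋ = 49.
With m₀=0, d₀=1 and mₖ₊₁ = dₖaₖ − mₖ, dₖ₊₁ = (n − mₖ₊₁²)/dₖ, aₖ₊₁ = ⌊(a₀+mₖ₊₁)/dₖ₊₁⌋:
  k=1: m=49, d=50, a=1
  k=2: m=1, d=49, a=1
  k=3: m=48, d=3, a=32
  k=4: m=48, d=49, a=1
  k=5: m=1, d=50, a=1
  k=6: m=49, d=1, a=98
d=1 and a=2a₀=98 at k=6, so the next step gives (m, d) = (49, 50) again — its k=1 value — and the period has length 6.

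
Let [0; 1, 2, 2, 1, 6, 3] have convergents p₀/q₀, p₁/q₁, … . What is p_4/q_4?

Using pₖ = aₖpₖ₋₁ + pₖ₋₂, qₖ = aₖqₖ₋₁ + qₖ₋₂ (with p₋₁=1, p₋₂=0, q₋₁=0, q₋₂=1):
  k=0: a=0, p=0, q=1
  k=1: a=1, p=1, q=1
  k=2: a=2, p=2, q=3
  k=3: a=2, p=5, q=7
  k=4: a=1, p=7, q=10

7/10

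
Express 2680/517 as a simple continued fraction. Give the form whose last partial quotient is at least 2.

2680 = 5*517 + 95
517 = 5*95 + 42
95 = 2*42 + 11
42 = 3*11 + 9
11 = 1*9 + 2
9 = 4*2 + 1
2 = 2*1 + 0  (stop)
So 2680/517 = [5; 5, 2, 3, 1, 4, 2].

[5; 5, 2, 3, 1, 4, 2]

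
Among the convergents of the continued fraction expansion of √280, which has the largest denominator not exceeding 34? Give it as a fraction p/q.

251/15

√280 = [16; 1, 2, 1, 2, 1, 32, …] (period length 6).
Convergents:
  p_0/q_0 = 16/1
  p_1/q_1 = 17/1
  p_2/q_2 = 50/3
  p_3/q_3 = 67/4
  p_4/q_4 = 184/11
  p_5/q_5 = 251/15
  p_6/q_6 = 8216/491
q_5 = 15 ≤ 34 < 491 = q_6, so the answer is 251/15.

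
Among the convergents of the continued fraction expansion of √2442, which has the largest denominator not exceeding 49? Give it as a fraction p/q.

√2442 = [49; 2, 2, 2, 98, …] (period length 4).
Convergents:
  p_0/q_0 = 49/1
  p_1/q_1 = 99/2
  p_2/q_2 = 247/5
  p_3/q_3 = 593/12
  p_4/q_4 = 58361/1181
q_3 = 12 ≤ 49 < 1181 = q_4, so the answer is 593/12.

593/12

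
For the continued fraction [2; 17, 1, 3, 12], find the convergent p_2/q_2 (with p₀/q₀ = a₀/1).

37/18

Using pₖ = aₖpₖ₋₁ + pₖ₋₂, qₖ = aₖqₖ₋₁ + qₖ₋₂ (with p₋₁=1, p₋₂=0, q₋₁=0, q₋₂=1):
  k=0: a=2, p=2, q=1
  k=1: a=17, p=35, q=17
  k=2: a=1, p=37, q=18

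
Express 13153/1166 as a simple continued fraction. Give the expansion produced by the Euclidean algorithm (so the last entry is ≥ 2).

13153 = 11*1166 + 327
1166 = 3*327 + 185
327 = 1*185 + 142
185 = 1*142 + 43
142 = 3*43 + 13
43 = 3*13 + 4
13 = 3*4 + 1
4 = 4*1 + 0  (stop)
So 13153/1166 = [11; 3, 1, 1, 3, 3, 3, 4].

[11; 3, 1, 1, 3, 3, 3, 4]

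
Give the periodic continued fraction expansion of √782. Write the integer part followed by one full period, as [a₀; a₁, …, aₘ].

[27; 1, 26, 1, 54]

a₀ = ⌊√782⌋ = 27.
With m₀=0, d₀=1 and mₖ₊₁ = dₖaₖ − mₖ, dₖ₊₁ = (n − mₖ₊₁²)/dₖ, aₖ₊₁ = ⌊(a₀+mₖ₊₁)/dₖ₊₁⌋:
  k=1: m=27, d=53, a=1
  k=2: m=26, d=2, a=26
  k=3: m=26, d=53, a=1
  k=4: m=27, d=1, a=54
d=1 and a=2a₀=54 at k=4, so the next step gives (m, d) = (27, 53) again — its k=1 value — and the period has length 4.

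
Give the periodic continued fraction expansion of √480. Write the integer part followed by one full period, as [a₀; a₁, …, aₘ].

a₀ = ⌊√480⌋ = 21.

[21; 1, 9, 1, 42]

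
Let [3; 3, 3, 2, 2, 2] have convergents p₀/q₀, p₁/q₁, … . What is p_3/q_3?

76/23

Using pₖ = aₖpₖ₋₁ + pₖ₋₂, qₖ = aₖqₖ₋₁ + qₖ₋₂ (with p₋₁=1, p₋₂=0, q₋₁=0, q₋₂=1):
  k=0: a=3, p=3, q=1
  k=1: a=3, p=10, q=3
  k=2: a=3, p=33, q=10
  k=3: a=2, p=76, q=23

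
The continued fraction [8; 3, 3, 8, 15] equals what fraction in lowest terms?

10418/1255

Using pₖ = aₖpₖ₋₁ + pₖ₋₂ and qₖ = aₖqₖ₋₁ + qₖ₋₂:
  k=0: a=8, p=8, q=1
  k=1: a=3, p=25, q=3
  k=2: a=3, p=83, q=10
  k=3: a=8, p=689, q=83
  k=4: a=15, p=10418, q=1255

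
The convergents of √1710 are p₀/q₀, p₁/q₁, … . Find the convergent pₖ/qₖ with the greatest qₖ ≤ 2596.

52021/1258

√1710 = [41; 2, 1, 5, 4, 5, 1, 2, 82, …] (period length 8).
Convergents:
  p_0/q_0 = 41/1
  p_1/q_1 = 83/2
  p_2/q_2 = 124/3
  p_3/q_3 = 703/17
  p_4/q_4 = 2936/71
  p_5/q_5 = 15383/372
  p_6/q_6 = 18319/443
  p_7/q_7 = 52021/1258
  p_8/q_8 = 4284041/103599
q_7 = 1258 ≤ 2596 < 103599 = q_8, so the answer is 52021/1258.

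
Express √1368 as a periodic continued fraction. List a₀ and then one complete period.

a₀ = ⌊√1368⌋ = 36.
With m₀=0, d₀=1 and mₖ₊₁ = dₖaₖ − mₖ, dₖ₊₁ = (n − mₖ₊₁²)/dₖ, aₖ₊₁ = ⌊(a₀+mₖ₊₁)/dₖ₊₁⌋:
  k=1: m=36, d=72, a=1
  k=2: m=36, d=1, a=72
d=1 and a=2a₀=72 at k=2, so the next step gives (m, d) = (36, 72) again — its k=1 value — and the period has length 2.

[36; 1, 72]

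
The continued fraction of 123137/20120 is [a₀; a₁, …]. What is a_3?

12

123137 = 6·20120 + 2417   →  a_0 = 6
20120 = 8·2417 + 784   →  a_1 = 8
2417 = 3·784 + 65   →  a_2 = 3
784 = 12·65 + 4   →  a_3 = 12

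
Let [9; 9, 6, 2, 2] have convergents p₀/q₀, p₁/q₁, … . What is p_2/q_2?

501/55

Using pₖ = aₖpₖ₋₁ + pₖ₋₂, qₖ = aₖqₖ₋₁ + qₖ₋₂ (with p₋₁=1, p₋₂=0, q₋₁=0, q₋₂=1):
  k=0: a=9, p=9, q=1
  k=1: a=9, p=82, q=9
  k=2: a=6, p=501, q=55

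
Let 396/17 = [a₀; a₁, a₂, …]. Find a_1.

396 = 23·17 + 5   →  a_0 = 23
17 = 3·5 + 2   →  a_1 = 3

3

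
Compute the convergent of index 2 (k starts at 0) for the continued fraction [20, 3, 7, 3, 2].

447/22

Using pₖ = aₖpₖ₋₁ + pₖ₋₂, qₖ = aₖqₖ₋₁ + qₖ₋₂ (with p₋₁=1, p₋₂=0, q₋₁=0, q₋₂=1):
  k=0: a=20, p=20, q=1
  k=1: a=3, p=61, q=3
  k=2: a=7, p=447, q=22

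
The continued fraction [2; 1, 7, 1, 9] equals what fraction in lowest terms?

Using pₖ = aₖpₖ₋₁ + pₖ₋₂ and qₖ = aₖqₖ₋₁ + qₖ₋₂:
  k=0: a=2, p=2, q=1
  k=1: a=1, p=3, q=1
  k=2: a=7, p=23, q=8
  k=3: a=1, p=26, q=9
  k=4: a=9, p=257, q=89

257/89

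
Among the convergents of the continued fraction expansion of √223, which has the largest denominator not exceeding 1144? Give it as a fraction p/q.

6705/449

√223 = [14; 1, 13, 1, 28, …] (period length 4).
Convergents:
  p_0/q_0 = 14/1
  p_1/q_1 = 15/1
  p_2/q_2 = 209/14
  p_3/q_3 = 224/15
  p_4/q_4 = 6481/434
  p_5/q_5 = 6705/449
  p_6/q_6 = 93646/6271
q_5 = 449 ≤ 1144 < 6271 = q_6, so the answer is 6705/449.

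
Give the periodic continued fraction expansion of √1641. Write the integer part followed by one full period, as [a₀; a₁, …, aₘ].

a₀ = ⌊√1641⌋ = 40.
With m₀=0, d₀=1 and mₖ₊₁ = dₖaₖ − mₖ, dₖ₊₁ = (n − mₖ₊₁²)/dₖ, aₖ₊₁ = ⌊(a₀+mₖ₊₁)/dₖ₊₁⌋:
  k=1: m=40, d=41, a=1
  k=2: m=1, d=40, a=1
  k=3: m=39, d=3, a=26
  k=4: m=39, d=40, a=1
  k=5: m=1, d=41, a=1
  k=6: m=40, d=1, a=80
d=1 and a=2a₀=80 at k=6, so the next step gives (m, d) = (40, 41) again — its k=1 value — and the period has length 6.

[40; 1, 1, 26, 1, 1, 80]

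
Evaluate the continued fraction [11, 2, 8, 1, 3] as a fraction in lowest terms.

Using pₖ = aₖpₖ₋₁ + pₖ₋₂ and qₖ = aₖqₖ₋₁ + qₖ₋₂:
  k=0: a=11, p=11, q=1
  k=1: a=2, p=23, q=2
  k=2: a=8, p=195, q=17
  k=3: a=1, p=218, q=19
  k=4: a=3, p=849, q=74

849/74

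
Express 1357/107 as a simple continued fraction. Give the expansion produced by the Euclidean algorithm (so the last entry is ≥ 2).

[12; 1, 2, 6, 1, 4]

1357 = 12*107 + 73
107 = 1*73 + 34
73 = 2*34 + 5
34 = 6*5 + 4
5 = 1*4 + 1
4 = 4*1 + 0  (stop)
So 1357/107 = [12; 1, 2, 6, 1, 4].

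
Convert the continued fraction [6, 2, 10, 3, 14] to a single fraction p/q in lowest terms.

6030/931

Using pₖ = aₖpₖ₋₁ + pₖ₋₂ and qₖ = aₖqₖ₋₁ + qₖ₋₂:
  k=0: a=6, p=6, q=1
  k=1: a=2, p=13, q=2
  k=2: a=10, p=136, q=21
  k=3: a=3, p=421, q=65
  k=4: a=14, p=6030, q=931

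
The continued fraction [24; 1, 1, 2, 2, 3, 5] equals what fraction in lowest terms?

5335/217

Fold from the inside: start with 5/1.
  3 + 1/5 = 16/5
  2 + 5/16 = 37/16
  2 + 16/37 = 90/37
  1 + 37/90 = 127/90
  1 + 90/127 = 217/127
  24 + 127/217 = 5335/217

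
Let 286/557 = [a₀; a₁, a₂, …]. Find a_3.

286 = 0·557 + 286   →  a_0 = 0
557 = 1·286 + 271   →  a_1 = 1
286 = 1·271 + 15   →  a_2 = 1
271 = 18·15 + 1   →  a_3 = 18

18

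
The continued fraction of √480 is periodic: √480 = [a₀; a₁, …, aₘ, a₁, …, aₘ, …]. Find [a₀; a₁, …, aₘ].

a₀ = ⌊√480⌋ = 21.
With m₀=0, d₀=1 and mₖ₊₁ = dₖaₖ − mₖ, dₖ₊₁ = (n − mₖ₊₁²)/dₖ, aₖ₊₁ = ⌊(a₀+mₖ₊₁)/dₖ₊₁⌋:
  k=1: m=21, d=39, a=1
  k=2: m=18, d=4, a=9
  k=3: m=18, d=39, a=1
  k=4: m=21, d=1, a=42
d=1 and a=2a₀=42 at k=4, so the next step gives (m, d) = (21, 39) again — its k=1 value — and the period has length 4.

[21; 1, 9, 1, 42]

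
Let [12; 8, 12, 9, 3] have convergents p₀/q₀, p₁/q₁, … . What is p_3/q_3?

Using pₖ = aₖpₖ₋₁ + pₖ₋₂, qₖ = aₖqₖ₋₁ + qₖ₋₂ (with p₋₁=1, p₋₂=0, q₋₁=0, q₋₂=1):
  k=0: a=12, p=12, q=1
  k=1: a=8, p=97, q=8
  k=2: a=12, p=1176, q=97
  k=3: a=9, p=10681, q=881

10681/881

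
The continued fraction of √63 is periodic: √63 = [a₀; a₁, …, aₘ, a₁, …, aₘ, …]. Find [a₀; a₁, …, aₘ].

[7; 1, 14]

a₀ = ⌊√63⌋ = 7.
With m₀=0, d₀=1 and mₖ₊₁ = dₖaₖ − mₖ, dₖ₊₁ = (n − mₖ₊₁²)/dₖ, aₖ₊₁ = ⌊(a₀+mₖ₊₁)/dₖ₊₁⌋:
  k=1: m=7, d=14, a=1
  k=2: m=7, d=1, a=14
d=1 and a=2a₀=14 at k=2, so the next step gives (m, d) = (7, 14) again — its k=1 value — and the period has length 2.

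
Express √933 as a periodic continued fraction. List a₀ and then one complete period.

[30; 1, 1, 5, 20, 5, 1, 1, 60]

a₀ = ⌊√933⌋ = 30.
With m₀=0, d₀=1 and mₖ₊₁ = dₖaₖ − mₖ, dₖ₊₁ = (n − mₖ₊₁²)/dₖ, aₖ₊₁ = ⌊(a₀+mₖ₊₁)/dₖ₊₁⌋:
  k=1: m=30, d=33, a=1
  k=2: m=3, d=28, a=1
  k=3: m=25, d=11, a=5
  k=4: m=30, d=3, a=20
  k=5: m=30, d=11, a=5
  k=6: m=25, d=28, a=1
  k=7: m=3, d=33, a=1
  k=8: m=30, d=1, a=60
d=1 and a=2a₀=60 at k=8, so the next step gives (m, d) = (30, 33) again — its k=1 value — and the period has length 8.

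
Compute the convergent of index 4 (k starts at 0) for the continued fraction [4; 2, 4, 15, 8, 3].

Using pₖ = aₖpₖ₋₁ + pₖ₋₂, qₖ = aₖqₖ₋₁ + qₖ₋₂ (with p₋₁=1, p₋₂=0, q₋₁=0, q₋₂=1):
  k=0: a=4, p=4, q=1
  k=1: a=2, p=9, q=2
  k=2: a=4, p=40, q=9
  k=3: a=15, p=609, q=137
  k=4: a=8, p=4912, q=1105

4912/1105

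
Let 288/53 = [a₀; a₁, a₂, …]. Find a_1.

2

288 = 5·53 + 23   →  a_0 = 5
53 = 2·23 + 7   →  a_1 = 2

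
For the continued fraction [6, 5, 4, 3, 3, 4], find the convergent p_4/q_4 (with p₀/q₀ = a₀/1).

Using pₖ = aₖpₖ₋₁ + pₖ₋₂, qₖ = aₖqₖ₋₁ + qₖ₋₂ (with p₋₁=1, p₋₂=0, q₋₁=0, q₋₂=1):
  k=0: a=6, p=6, q=1
  k=1: a=5, p=31, q=5
  k=2: a=4, p=130, q=21
  k=3: a=3, p=421, q=68
  k=4: a=3, p=1393, q=225

1393/225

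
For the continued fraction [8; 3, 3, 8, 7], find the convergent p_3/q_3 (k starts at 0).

Using pₖ = aₖpₖ₋₁ + pₖ₋₂, qₖ = aₖqₖ₋₁ + qₖ₋₂ (with p₋₁=1, p₋₂=0, q₋₁=0, q₋₂=1):
  k=0: a=8, p=8, q=1
  k=1: a=3, p=25, q=3
  k=2: a=3, p=83, q=10
  k=3: a=8, p=689, q=83

689/83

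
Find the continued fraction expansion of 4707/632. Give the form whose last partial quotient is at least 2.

[7; 2, 4, 3, 2, 9]

4707 = 7·632 + 283
632 = 2·283 + 66
283 = 4·66 + 19
66 = 3·19 + 9
19 = 2·9 + 1
9 = 9·1 + 0  (stop)
So 4707/632 = [7; 2, 4, 3, 2, 9].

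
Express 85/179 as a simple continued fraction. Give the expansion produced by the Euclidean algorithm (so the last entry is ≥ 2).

[0; 2, 9, 2, 4]

85 = 0*179 + 85
179 = 2*85 + 9
85 = 9*9 + 4
9 = 2*4 + 1
4 = 4*1 + 0  (stop)
So 85/179 = [0; 2, 9, 2, 4].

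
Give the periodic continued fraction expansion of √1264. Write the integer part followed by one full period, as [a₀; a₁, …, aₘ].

[35; 1, 1, 4, 4, 4, 1, 1, 70]

a₀ = ⌊√1264⌋ = 35.
With m₀=0, d₀=1 and mₖ₊₁ = dₖaₖ − mₖ, dₖ₊₁ = (n − mₖ₊₁²)/dₖ, aₖ₊₁ = ⌊(a₀+mₖ₊₁)/dₖ₊₁⌋:
  k=1: m=35, d=39, a=1
  k=2: m=4, d=32, a=1
  k=3: m=28, d=15, a=4
  k=4: m=32, d=16, a=4
  k=5: m=32, d=15, a=4
  k=6: m=28, d=32, a=1
  k=7: m=4, d=39, a=1
  k=8: m=35, d=1, a=70
d=1 and a=2a₀=70 at k=8, so the next step gives (m, d) = (35, 39) again — its k=1 value — and the period has length 8.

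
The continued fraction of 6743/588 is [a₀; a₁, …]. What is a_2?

7

6743 = 11·588 + 275   →  a_0 = 11
588 = 2·275 + 38   →  a_1 = 2
275 = 7·38 + 9   →  a_2 = 7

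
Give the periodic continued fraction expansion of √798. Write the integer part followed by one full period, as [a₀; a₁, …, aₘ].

a₀ = ⌊√798⌋ = 28.
With m₀=0, d₀=1 and mₖ₊₁ = dₖaₖ − mₖ, dₖ₊₁ = (n − mₖ₊₁²)/dₖ, aₖ₊₁ = ⌊(a₀+mₖ₊₁)/dₖ₊₁⌋:
  k=1: m=28, d=14, a=4
  k=2: m=28, d=1, a=56
d=1 and a=2a₀=56 at k=2, so the next step gives (m, d) = (28, 14) again — its k=1 value — and the period has length 2.

[28; 4, 56]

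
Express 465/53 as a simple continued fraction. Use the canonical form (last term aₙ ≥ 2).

465 = 8×53 + 41
53 = 1×41 + 12
41 = 3×12 + 5
12 = 2×5 + 2
5 = 2×2 + 1
2 = 2×1 + 0  (stop)
So 465/53 = [8; 1, 3, 2, 2, 2].

[8; 1, 3, 2, 2, 2]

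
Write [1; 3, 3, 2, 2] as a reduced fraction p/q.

Using pₖ = aₖpₖ₋₁ + pₖ₋₂ and qₖ = aₖqₖ₋₁ + qₖ₋₂:
  k=0: a=1, p=1, q=1
  k=1: a=3, p=4, q=3
  k=2: a=3, p=13, q=10
  k=3: a=2, p=30, q=23
  k=4: a=2, p=73, q=56

73/56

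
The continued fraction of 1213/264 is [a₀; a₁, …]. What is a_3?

1213 = 4·264 + 157   →  a_0 = 4
264 = 1·157 + 107   →  a_1 = 1
157 = 1·107 + 50   →  a_2 = 1
107 = 2·50 + 7   →  a_3 = 2

2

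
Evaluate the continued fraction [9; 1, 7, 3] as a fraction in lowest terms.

Using pₖ = aₖpₖ₋₁ + pₖ₋₂ and qₖ = aₖqₖ₋₁ + qₖ₋₂:
  k=0: a=9, p=9, q=1
  k=1: a=1, p=10, q=1
  k=2: a=7, p=79, q=8
  k=3: a=3, p=247, q=25

247/25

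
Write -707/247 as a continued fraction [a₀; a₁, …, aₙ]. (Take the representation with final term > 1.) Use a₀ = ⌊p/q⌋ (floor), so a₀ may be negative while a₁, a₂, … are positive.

-707 = -3*247 + 34
247 = 7*34 + 9
34 = 3*9 + 7
9 = 1*7 + 2
7 = 3*2 + 1
2 = 2*1 + 0  (stop)
So -707/247 = [-3; 7, 3, 1, 3, 2].

[-3; 7, 3, 1, 3, 2]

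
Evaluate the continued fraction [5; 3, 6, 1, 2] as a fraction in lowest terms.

Fold from the inside: start with 2/1.
  1 + 1/2 = 3/2
  6 + 2/3 = 20/3
  3 + 3/20 = 63/20
  5 + 20/63 = 335/63

335/63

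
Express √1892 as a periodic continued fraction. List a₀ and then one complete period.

a₀ = ⌊√1892⌋ = 43.
With m₀=0, d₀=1 and mₖ₊₁ = dₖaₖ − mₖ, dₖ₊₁ = (n − mₖ₊₁²)/dₖ, aₖ₊₁ = ⌊(a₀+mₖ₊₁)/dₖ₊₁⌋:
  k=1: m=43, d=43, a=2
  k=2: m=43, d=1, a=86
d=1 and a=2a₀=86 at k=2, so the next step gives (m, d) = (43, 43) again — its k=1 value — and the period has length 2.

[43; 2, 86]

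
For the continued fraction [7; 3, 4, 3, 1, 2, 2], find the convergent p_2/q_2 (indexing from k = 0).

Using pₖ = aₖpₖ₋₁ + pₖ₋₂, qₖ = aₖqₖ₋₁ + qₖ₋₂ (with p₋₁=1, p₋₂=0, q₋₁=0, q₋₂=1):
  k=0: a=7, p=7, q=1
  k=1: a=3, p=22, q=3
  k=2: a=4, p=95, q=13

95/13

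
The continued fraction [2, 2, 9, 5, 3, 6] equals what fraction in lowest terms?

Using pₖ = aₖpₖ₋₁ + pₖ₋₂ and qₖ = aₖqₖ₋₁ + qₖ₋₂:
  k=0: a=2, p=2, q=1
  k=1: a=2, p=5, q=2
  k=2: a=9, p=47, q=19
  k=3: a=5, p=240, q=97
  k=4: a=3, p=767, q=310
  k=5: a=6, p=4842, q=1957

4842/1957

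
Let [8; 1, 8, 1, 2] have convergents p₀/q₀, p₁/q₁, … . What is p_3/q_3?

89/10

Using pₖ = aₖpₖ₋₁ + pₖ₋₂, qₖ = aₖqₖ₋₁ + qₖ₋₂ (with p₋₁=1, p₋₂=0, q₋₁=0, q₋₂=1):
  k=0: a=8, p=8, q=1
  k=1: a=1, p=9, q=1
  k=2: a=8, p=80, q=9
  k=3: a=1, p=89, q=10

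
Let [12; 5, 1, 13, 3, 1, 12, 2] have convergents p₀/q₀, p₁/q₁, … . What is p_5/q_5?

Using pₖ = aₖpₖ₋₁ + pₖ₋₂, qₖ = aₖqₖ₋₁ + qₖ₋₂ (with p₋₁=1, p₋₂=0, q₋₁=0, q₋₂=1):
  k=0: a=12, p=12, q=1
  k=1: a=5, p=61, q=5
  k=2: a=1, p=73, q=6
  k=3: a=13, p=1010, q=83
  k=4: a=3, p=3103, q=255
  k=5: a=1, p=4113, q=338

4113/338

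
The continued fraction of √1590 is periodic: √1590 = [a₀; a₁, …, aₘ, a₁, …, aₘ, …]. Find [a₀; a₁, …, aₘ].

[39; 1, 6, 1, 78]

a₀ = ⌊√1590⌋ = 39.
With m₀=0, d₀=1 and mₖ₊₁ = dₖaₖ − mₖ, dₖ₊₁ = (n − mₖ₊₁²)/dₖ, aₖ₊₁ = ⌊(a₀+mₖ₊₁)/dₖ₊₁⌋:
  k=1: m=39, d=69, a=1
  k=2: m=30, d=10, a=6
  k=3: m=30, d=69, a=1
  k=4: m=39, d=1, a=78
d=1 and a=2a₀=78 at k=4, so the next step gives (m, d) = (39, 69) again — its k=1 value — and the period has length 4.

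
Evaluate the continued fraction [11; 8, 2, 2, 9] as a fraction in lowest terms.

Using pₖ = aₖpₖ₋₁ + pₖ₋₂ and qₖ = aₖqₖ₋₁ + qₖ₋₂:
  k=0: a=11, p=11, q=1
  k=1: a=8, p=89, q=8
  k=2: a=2, p=189, q=17
  k=3: a=2, p=467, q=42
  k=4: a=9, p=4392, q=395

4392/395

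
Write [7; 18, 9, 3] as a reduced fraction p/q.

3577/507

Fold from the inside: start with 3/1.
  9 + 1/3 = 28/3
  18 + 3/28 = 507/28
  7 + 28/507 = 3577/507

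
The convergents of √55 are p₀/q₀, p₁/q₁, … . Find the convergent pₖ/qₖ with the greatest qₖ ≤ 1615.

√55 = [7; 2, 2, 2, 14, …] (period length 4).
Convergents:
  p_0/q_0 = 7/1
  p_1/q_1 = 15/2
  p_2/q_2 = 37/5
  p_3/q_3 = 89/12
  p_4/q_4 = 1283/173
  p_5/q_5 = 2655/358
  p_6/q_6 = 6593/889
  p_7/q_7 = 15841/2136
q_6 = 889 ≤ 1615 < 2136 = q_7, so the answer is 6593/889.

6593/889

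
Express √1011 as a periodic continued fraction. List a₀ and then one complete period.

a₀ = ⌊√1011⌋ = 31.
With m₀=0, d₀=1 and mₖ₊₁ = dₖaₖ − mₖ, dₖ₊₁ = (n − mₖ₊₁²)/dₖ, aₖ₊₁ = ⌊(a₀+mₖ₊₁)/dₖ₊₁⌋:
  k=1: m=31, d=50, a=1
  k=2: m=19, d=13, a=3
  k=3: m=20, d=47, a=1
  k=4: m=27, d=6, a=9
  k=5: m=27, d=47, a=1
  k=6: m=20, d=13, a=3
  k=7: m=19, d=50, a=1
  k=8: m=31, d=1, a=62
d=1 and a=2a₀=62 at k=8, so the next step gives (m, d) = (31, 50) again — its k=1 value — and the period has length 8.

[31; 1, 3, 1, 9, 1, 3, 1, 62]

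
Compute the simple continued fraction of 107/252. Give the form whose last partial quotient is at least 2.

107 = 0·252 + 107
252 = 2·107 + 38
107 = 2·38 + 31
38 = 1·31 + 7
31 = 4·7 + 3
7 = 2·3 + 1
3 = 3·1 + 0  (stop)
So 107/252 = [0; 2, 2, 1, 4, 2, 3].

[0; 2, 2, 1, 4, 2, 3]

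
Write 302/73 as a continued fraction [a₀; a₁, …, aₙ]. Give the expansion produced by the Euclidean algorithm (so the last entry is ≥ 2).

[4; 7, 3, 3]

302 = 4×73 + 10
73 = 7×10 + 3
10 = 3×3 + 1
3 = 3×1 + 0  (stop)
So 302/73 = [4; 7, 3, 3].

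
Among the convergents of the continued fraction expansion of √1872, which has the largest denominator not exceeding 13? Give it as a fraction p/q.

173/4

√1872 = [43; 3, 1, 3, 86, …] (period length 4).
Convergents:
  p_0/q_0 = 43/1
  p_1/q_1 = 130/3
  p_2/q_2 = 173/4
  p_3/q_3 = 649/15
q_2 = 4 ≤ 13 < 15 = q_3, so the answer is 173/4.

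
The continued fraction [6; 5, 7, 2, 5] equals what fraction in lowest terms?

2608/421

Fold from the inside: start with 5/1.
  2 + 1/5 = 11/5
  7 + 5/11 = 82/11
  5 + 11/82 = 421/82
  6 + 82/421 = 2608/421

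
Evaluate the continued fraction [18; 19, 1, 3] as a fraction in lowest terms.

1426/79

Fold from the inside: start with 3/1.
  1 + 1/3 = 4/3
  19 + 3/4 = 79/4
  18 + 4/79 = 1426/79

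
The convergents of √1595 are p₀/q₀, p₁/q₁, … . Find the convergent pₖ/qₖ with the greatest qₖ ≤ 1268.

√1595 = [39; 1, 14, 1, 78, …] (period length 4).
Convergents:
  p_0/q_0 = 39/1
  p_1/q_1 = 40/1
  p_2/q_2 = 599/15
  p_3/q_3 = 639/16
  p_4/q_4 = 50441/1263
  p_5/q_5 = 51080/1279
q_4 = 1263 ≤ 1268 < 1279 = q_5, so the answer is 50441/1263.

50441/1263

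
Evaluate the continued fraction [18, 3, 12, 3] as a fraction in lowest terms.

2089/114

Using pₖ = aₖpₖ₋₁ + pₖ₋₂ and qₖ = aₖqₖ₋₁ + qₖ₋₂:
  k=0: a=18, p=18, q=1
  k=1: a=3, p=55, q=3
  k=2: a=12, p=678, q=37
  k=3: a=3, p=2089, q=114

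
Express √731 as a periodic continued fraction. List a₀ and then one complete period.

a₀ = ⌊√731⌋ = 27.

[27; 27, 54]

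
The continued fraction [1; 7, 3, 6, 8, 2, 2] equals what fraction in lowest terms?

6761/5948

Fold from the inside: start with 2/1.
  2 + 1/2 = 5/2
  8 + 2/5 = 42/5
  6 + 5/42 = 257/42
  3 + 42/257 = 813/257
  7 + 257/813 = 5948/813
  1 + 813/5948 = 6761/5948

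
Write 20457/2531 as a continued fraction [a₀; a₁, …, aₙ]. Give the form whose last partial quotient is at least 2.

20457 = 8×2531 + 209
2531 = 12×209 + 23
209 = 9×23 + 2
23 = 11×2 + 1
2 = 2×1 + 0  (stop)
So 20457/2531 = [8; 12, 9, 11, 2].

[8; 12, 9, 11, 2]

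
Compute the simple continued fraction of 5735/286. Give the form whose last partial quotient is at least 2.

5735 = 20×286 + 15
286 = 19×15 + 1
15 = 15×1 + 0  (stop)
So 5735/286 = [20; 19, 15].

[20; 19, 15]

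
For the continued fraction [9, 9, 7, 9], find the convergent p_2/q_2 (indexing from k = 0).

583/64

Using pₖ = aₖpₖ₋₁ + pₖ₋₂, qₖ = aₖqₖ₋₁ + qₖ₋₂ (with p₋₁=1, p₋₂=0, q₋₁=0, q₋₂=1):
  k=0: a=9, p=9, q=1
  k=1: a=9, p=82, q=9
  k=2: a=7, p=583, q=64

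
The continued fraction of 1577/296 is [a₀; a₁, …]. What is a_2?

19

1577 = 5·296 + 97   →  a_0 = 5
296 = 3·97 + 5   →  a_1 = 3
97 = 19·5 + 2   →  a_2 = 19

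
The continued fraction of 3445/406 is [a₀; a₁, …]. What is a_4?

3445 = 8·406 + 197   →  a_0 = 8
406 = 2·197 + 12   →  a_1 = 2
197 = 16·12 + 5   →  a_2 = 16
12 = 2·5 + 2   →  a_3 = 2
5 = 2·2 + 1   →  a_4 = 2

2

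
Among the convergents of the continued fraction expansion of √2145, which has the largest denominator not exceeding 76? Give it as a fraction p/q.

1621/35

√2145 = [46; 3, 5, 2, 5, 3, 92, …] (period length 6).
Convergents:
  p_0/q_0 = 46/1
  p_1/q_1 = 139/3
  p_2/q_2 = 741/16
  p_3/q_3 = 1621/35
  p_4/q_4 = 8846/191
q_3 = 35 ≤ 76 < 191 = q_4, so the answer is 1621/35.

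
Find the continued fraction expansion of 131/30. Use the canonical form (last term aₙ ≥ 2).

[4; 2, 1, 2, 1, 2]

131 = 4×30 + 11
30 = 2×11 + 8
11 = 1×8 + 3
8 = 2×3 + 2
3 = 1×2 + 1
2 = 2×1 + 0  (stop)
So 131/30 = [4; 2, 1, 2, 1, 2].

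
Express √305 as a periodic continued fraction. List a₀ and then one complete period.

a₀ = ⌊√305⌋ = 17.
With m₀=0, d₀=1 and mₖ₊₁ = dₖaₖ − mₖ, dₖ₊₁ = (n − mₖ₊₁²)/dₖ, aₖ₊₁ = ⌊(a₀+mₖ₊₁)/dₖ₊₁⌋:
  k=1: m=17, d=16, a=2
  k=2: m=15, d=5, a=6
  k=3: m=15, d=16, a=2
  k=4: m=17, d=1, a=34
d=1 and a=2a₀=34 at k=4, so the next step gives (m, d) = (17, 16) again — its k=1 value — and the period has length 4.

[17; 2, 6, 2, 34]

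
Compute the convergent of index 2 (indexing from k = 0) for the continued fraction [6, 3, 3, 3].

Using pₖ = aₖpₖ₋₁ + pₖ₋₂, qₖ = aₖqₖ₋₁ + qₖ₋₂ (with p₋₁=1, p₋₂=0, q₋₁=0, q₋₂=1):
  k=0: a=6, p=6, q=1
  k=1: a=3, p=19, q=3
  k=2: a=3, p=63, q=10

63/10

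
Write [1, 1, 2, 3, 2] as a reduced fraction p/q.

Fold from the inside: start with 2/1.
  3 + 1/2 = 7/2
  2 + 2/7 = 16/7
  1 + 7/16 = 23/16
  1 + 16/23 = 39/23

39/23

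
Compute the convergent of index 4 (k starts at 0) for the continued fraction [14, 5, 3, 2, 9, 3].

4952/349

Using pₖ = aₖpₖ₋₁ + pₖ₋₂, qₖ = aₖqₖ₋₁ + qₖ₋₂ (with p₋₁=1, p₋₂=0, q₋₁=0, q₋₂=1):
  k=0: a=14, p=14, q=1
  k=1: a=5, p=71, q=5
  k=2: a=3, p=227, q=16
  k=3: a=2, p=525, q=37
  k=4: a=9, p=4952, q=349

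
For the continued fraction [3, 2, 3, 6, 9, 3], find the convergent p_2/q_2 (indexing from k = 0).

Using pₖ = aₖpₖ₋₁ + pₖ₋₂, qₖ = aₖqₖ₋₁ + qₖ₋₂ (with p₋₁=1, p₋₂=0, q₋₁=0, q₋₂=1):
  k=0: a=3, p=3, q=1
  k=1: a=2, p=7, q=2
  k=2: a=3, p=24, q=7

24/7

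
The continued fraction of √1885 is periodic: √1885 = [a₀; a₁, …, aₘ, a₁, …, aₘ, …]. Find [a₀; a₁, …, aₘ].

a₀ = ⌊√1885⌋ = 43.

[43; 2, 2, 2, 86]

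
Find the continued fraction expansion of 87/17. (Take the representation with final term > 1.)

87 = 5*17 + 2
17 = 8*2 + 1
2 = 2*1 + 0  (stop)
So 87/17 = [5; 8, 2].

[5; 8, 2]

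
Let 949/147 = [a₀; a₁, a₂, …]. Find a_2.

949 = 6·147 + 67   →  a_0 = 6
147 = 2·67 + 13   →  a_1 = 2
67 = 5·13 + 2   →  a_2 = 5

5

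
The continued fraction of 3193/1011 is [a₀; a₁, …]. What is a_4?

3193 = 3·1011 + 160   →  a_0 = 3
1011 = 6·160 + 51   →  a_1 = 6
160 = 3·51 + 7   →  a_2 = 3
51 = 7·7 + 2   →  a_3 = 7
7 = 3·2 + 1   →  a_4 = 3

3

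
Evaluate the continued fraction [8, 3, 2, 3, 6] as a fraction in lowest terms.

Fold from the inside: start with 6/1.
  3 + 1/6 = 19/6
  2 + 6/19 = 44/19
  3 + 19/44 = 151/44
  8 + 44/151 = 1252/151

1252/151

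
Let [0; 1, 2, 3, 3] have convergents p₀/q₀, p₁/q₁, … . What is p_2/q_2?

2/3

Using pₖ = aₖpₖ₋₁ + pₖ₋₂, qₖ = aₖqₖ₋₁ + qₖ₋₂ (with p₋₁=1, p₋₂=0, q₋₁=0, q₋₂=1):
  k=0: a=0, p=0, q=1
  k=1: a=1, p=1, q=1
  k=2: a=2, p=2, q=3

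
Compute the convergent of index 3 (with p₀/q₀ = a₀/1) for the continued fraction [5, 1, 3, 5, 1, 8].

121/21

Using pₖ = aₖpₖ₋₁ + pₖ₋₂, qₖ = aₖqₖ₋₁ + qₖ₋₂ (with p₋₁=1, p₋₂=0, q₋₁=0, q₋₂=1):
  k=0: a=5, p=5, q=1
  k=1: a=1, p=6, q=1
  k=2: a=3, p=23, q=4
  k=3: a=5, p=121, q=21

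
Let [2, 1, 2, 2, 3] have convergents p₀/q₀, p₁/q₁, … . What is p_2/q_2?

8/3

Using pₖ = aₖpₖ₋₁ + pₖ₋₂, qₖ = aₖqₖ₋₁ + qₖ₋₂ (with p₋₁=1, p₋₂=0, q₋₁=0, q₋₂=1):
  k=0: a=2, p=2, q=1
  k=1: a=1, p=3, q=1
  k=2: a=2, p=8, q=3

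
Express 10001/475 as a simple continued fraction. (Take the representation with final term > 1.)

10001 = 21·475 + 26
475 = 18·26 + 7
26 = 3·7 + 5
7 = 1·5 + 2
5 = 2·2 + 1
2 = 2·1 + 0  (stop)
So 10001/475 = [21; 18, 3, 1, 2, 2].

[21; 18, 3, 1, 2, 2]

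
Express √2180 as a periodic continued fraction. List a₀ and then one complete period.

a₀ = ⌊√2180⌋ = 46.
With m₀=0, d₀=1 and mₖ₊₁ = dₖaₖ − mₖ, dₖ₊₁ = (n − mₖ₊₁²)/dₖ, aₖ₊₁ = ⌊(a₀+mₖ₊₁)/dₖ₊₁⌋:
  k=1: m=46, d=64, a=1
  k=2: m=18, d=29, a=2
  k=3: m=40, d=20, a=4
  k=4: m=40, d=29, a=2
  k=5: m=18, d=64, a=1
  k=6: m=46, d=1, a=92
d=1 and a=2a₀=92 at k=6, so the next step gives (m, d) = (46, 64) again — its k=1 value — and the period has length 6.

[46; 1, 2, 4, 2, 1, 92]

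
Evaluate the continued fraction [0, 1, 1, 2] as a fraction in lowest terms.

Fold from the inside: start with 2/1.
  1 + 1/2 = 3/2
  1 + 2/3 = 5/3
  0 + 3/5 = 3/5

3/5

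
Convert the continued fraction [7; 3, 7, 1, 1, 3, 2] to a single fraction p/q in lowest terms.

2774/379

Using pₖ = aₖpₖ₋₁ + pₖ₋₂ and qₖ = aₖqₖ₋₁ + qₖ₋₂:
  k=0: a=7, p=7, q=1
  k=1: a=3, p=22, q=3
  k=2: a=7, p=161, q=22
  k=3: a=1, p=183, q=25
  k=4: a=1, p=344, q=47
  k=5: a=3, p=1215, q=166
  k=6: a=2, p=2774, q=379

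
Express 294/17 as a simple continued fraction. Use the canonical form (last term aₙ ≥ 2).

294 = 17·17 + 5
17 = 3·5 + 2
5 = 2·2 + 1
2 = 2·1 + 0  (stop)
So 294/17 = [17; 3, 2, 2].

[17; 3, 2, 2]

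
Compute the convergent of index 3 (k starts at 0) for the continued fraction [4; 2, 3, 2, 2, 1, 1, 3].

Using pₖ = aₖpₖ₋₁ + pₖ₋₂, qₖ = aₖqₖ₋₁ + qₖ₋₂ (with p₋₁=1, p₋₂=0, q₋₁=0, q₋₂=1):
  k=0: a=4, p=4, q=1
  k=1: a=2, p=9, q=2
  k=2: a=3, p=31, q=7
  k=3: a=2, p=71, q=16

71/16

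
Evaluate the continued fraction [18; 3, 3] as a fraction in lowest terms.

Fold from the inside: start with 3/1.
  3 + 1/3 = 10/3
  18 + 3/10 = 183/10

183/10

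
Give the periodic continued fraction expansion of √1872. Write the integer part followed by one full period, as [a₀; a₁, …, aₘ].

a₀ = ⌊√1872⌋ = 43.
With m₀=0, d₀=1 and mₖ₊₁ = dₖaₖ − mₖ, dₖ₊₁ = (n − mₖ₊₁²)/dₖ, aₖ₊₁ = ⌊(a₀+mₖ₊₁)/dₖ₊₁⌋:
  k=1: m=43, d=23, a=3
  k=2: m=26, d=52, a=1
  k=3: m=26, d=23, a=3
  k=4: m=43, d=1, a=86
d=1 and a=2a₀=86 at k=4, so the next step gives (m, d) = (43, 23) again — its k=1 value — and the period has length 4.

[43; 3, 1, 3, 86]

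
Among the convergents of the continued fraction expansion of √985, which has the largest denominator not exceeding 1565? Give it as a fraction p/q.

√985 = [31; 2, 1, 1, 2, 62, …] (period length 5).
Convergents:
  p_0/q_0 = 31/1
  p_1/q_1 = 63/2
  p_2/q_2 = 94/3
  p_3/q_3 = 157/5
  p_4/q_4 = 408/13
  p_5/q_5 = 25453/811
  p_6/q_6 = 51314/1635
q_5 = 811 ≤ 1565 < 1635 = q_6, so the answer is 25453/811.

25453/811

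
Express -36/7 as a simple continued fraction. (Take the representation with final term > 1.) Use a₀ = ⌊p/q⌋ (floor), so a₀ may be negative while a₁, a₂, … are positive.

-36 = -6×7 + 6
7 = 1×6 + 1
6 = 6×1 + 0  (stop)
So -36/7 = [-6; 1, 6].

[-6; 1, 6]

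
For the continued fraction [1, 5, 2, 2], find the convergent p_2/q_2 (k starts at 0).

Using pₖ = aₖpₖ₋₁ + pₖ₋₂, qₖ = aₖqₖ₋₁ + qₖ₋₂ (with p₋₁=1, p₋₂=0, q₋₁=0, q₋₂=1):
  k=0: a=1, p=1, q=1
  k=1: a=5, p=6, q=5
  k=2: a=2, p=13, q=11

13/11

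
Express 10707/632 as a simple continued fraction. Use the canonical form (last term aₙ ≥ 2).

[16; 1, 16, 12, 3]

10707 = 16*632 + 595
632 = 1*595 + 37
595 = 16*37 + 3
37 = 12*3 + 1
3 = 3*1 + 0  (stop)
So 10707/632 = [16; 1, 16, 12, 3].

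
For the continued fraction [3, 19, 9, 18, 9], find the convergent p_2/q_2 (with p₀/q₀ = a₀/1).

525/172

Using pₖ = aₖpₖ₋₁ + pₖ₋₂, qₖ = aₖqₖ₋₁ + qₖ₋₂ (with p₋₁=1, p₋₂=0, q₋₁=0, q₋₂=1):
  k=0: a=3, p=3, q=1
  k=1: a=19, p=58, q=19
  k=2: a=9, p=525, q=172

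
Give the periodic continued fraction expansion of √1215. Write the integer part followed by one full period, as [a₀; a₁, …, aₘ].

a₀ = ⌊√1215⌋ = 34.

[34; 1, 5, 1, 68]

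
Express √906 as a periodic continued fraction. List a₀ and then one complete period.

a₀ = ⌊√906⌋ = 30.
With m₀=0, d₀=1 and mₖ₊₁ = dₖaₖ − mₖ, dₖ₊₁ = (n − mₖ₊₁²)/dₖ, aₖ₊₁ = ⌊(a₀+mₖ₊₁)/dₖ₊₁⌋:
  k=1: m=30, d=6, a=10
  k=2: m=30, d=1, a=60
d=1 and a=2a₀=60 at k=2, so the next step gives (m, d) = (30, 6) again — its k=1 value — and the period has length 2.

[30; 10, 60]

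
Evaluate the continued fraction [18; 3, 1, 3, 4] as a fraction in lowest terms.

Using pₖ = aₖpₖ₋₁ + pₖ₋₂ and qₖ = aₖqₖ₋₁ + qₖ₋₂:
  k=0: a=18, p=18, q=1
  k=1: a=3, p=55, q=3
  k=2: a=1, p=73, q=4
  k=3: a=3, p=274, q=15
  k=4: a=4, p=1169, q=64

1169/64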